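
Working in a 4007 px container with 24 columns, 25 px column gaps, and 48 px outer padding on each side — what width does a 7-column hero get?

Subtract both margins: 4007 − 2·48 = 3911 px.
Subtracting 23 column gaps of 25 leaves 3336 for 24 columns, so c = 139 px.
Span of 7: 7·139 + 6·25 = 973 + 150 = 1123 px.

1123 px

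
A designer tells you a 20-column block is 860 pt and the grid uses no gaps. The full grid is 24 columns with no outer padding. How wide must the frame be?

1032 pt

With no gaps, each column is 860/20 = 43 pt.
Frame = 24·43 = 1032 = 1032 pt.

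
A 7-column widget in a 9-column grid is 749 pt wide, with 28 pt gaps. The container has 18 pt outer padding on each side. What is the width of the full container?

1007 pt

7 columns + 6 gaps: 7c + 6·28 = 749.
7c = 749 − 168 = 581, so c = 83 pt.
Adding margins, columns and gutters: 36 + 747 + 224 = 1007 pt.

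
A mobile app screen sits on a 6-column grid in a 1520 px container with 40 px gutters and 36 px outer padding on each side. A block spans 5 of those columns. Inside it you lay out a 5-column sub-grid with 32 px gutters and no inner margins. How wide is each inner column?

214.4 px

Outer content = 1520 − 2·36 = 1448 px.
6 columns + 5 gutters: 6c + 5·40 = 1448.
6c = 1448 − 200 = 1248, so c = 208 px.
Span of 5: 5·208 + 4·40 = 1040 + 160 = 1200 px.
Subtracting 4 gutters of 32 leaves 1072 for 5 columns, so d = 214.4 px.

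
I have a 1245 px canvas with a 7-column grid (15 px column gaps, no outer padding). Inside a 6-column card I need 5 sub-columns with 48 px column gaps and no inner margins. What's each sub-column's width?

174.6 px

7c + 6·15 = 1245 → 7c = 1155 → c = 165 px.
6 columns plus 5 column gaps: 990 + 75 = 1065 px.
5 columns + 4 column gaps: 5d + 4·48 = 1065.
5d = 1065 − 192 = 873, so d = 174.6 px.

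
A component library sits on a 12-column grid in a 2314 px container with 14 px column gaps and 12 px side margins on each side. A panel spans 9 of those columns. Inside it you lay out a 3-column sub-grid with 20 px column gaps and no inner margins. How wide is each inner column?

558 px

Subtract both margins: 2314 − 2·12 = 2290 px.
Subtracting 11 column gaps of 14 leaves 2136 for 12 columns, so c = 178 px.
9 columns plus 8 column gaps: 1602 + 112 = 1714 px.
3 columns + 2 column gaps: 3d + 2·20 = 1714.
3d = 1714 − 40 = 1674, so d = 558 px.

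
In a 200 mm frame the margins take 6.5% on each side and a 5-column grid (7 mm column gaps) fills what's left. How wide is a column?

Each margin = 6.5% of 200 = 13 mm; content = 200 − 2·13 = 174 mm.
174 − 4·7 = 146; ÷5 gives c = 29.2 mm.

29.2 mm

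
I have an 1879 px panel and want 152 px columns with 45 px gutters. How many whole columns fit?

Each extra column adds 152 + 45 = 197 px.
(1879 + 45) / 197 = 9.77, so 9 columns fit.

9 columns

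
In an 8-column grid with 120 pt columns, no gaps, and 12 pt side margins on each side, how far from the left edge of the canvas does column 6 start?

612 pt

Before column 6: the margin + 5 columns + 5 gaps.
Offset = 12 + 5·(120 + 0) = 12 + 600 = 612 pt.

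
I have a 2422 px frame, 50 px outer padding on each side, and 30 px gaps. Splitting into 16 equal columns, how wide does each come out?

Subtract both margins: 2422 − 2·50 = 2322 px.
16 columns + 15 gaps: 16c + 15·30 = 2322.
16c = 2322 − 450 = 1872, so c = 117 px.

117 px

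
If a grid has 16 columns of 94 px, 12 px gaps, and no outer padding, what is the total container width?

1684 px

Total width: 16·94 + 15·12 = 1684 px.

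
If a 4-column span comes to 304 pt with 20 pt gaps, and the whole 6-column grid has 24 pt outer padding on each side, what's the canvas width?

Subtracting 3 gaps of 20 leaves 244 for 4 columns, so c = 61 pt.
Adding margins, columns and gutters: 48 + 366 + 100 = 514 pt.

514 pt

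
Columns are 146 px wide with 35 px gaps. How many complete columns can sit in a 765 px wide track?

Each extra column adds 146 + 35 = 181 px.
(765 + 35) / 181 = 4.42, so 4 columns fit.

4 columns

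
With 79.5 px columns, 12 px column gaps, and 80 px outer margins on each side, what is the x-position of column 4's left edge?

354.5 px

Before column 4: the margin + 3 columns + 3 column gaps.
Offset = 80 + 3·(79.5 + 12) = 80 + 274.5 = 354.5 px.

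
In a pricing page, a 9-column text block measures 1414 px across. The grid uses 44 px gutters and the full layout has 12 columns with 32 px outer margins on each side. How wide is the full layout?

1964 px

Subtracting 8 gutters of 44 leaves 1062 for 9 columns, so c = 118 px.
Layout = 2·32 + 12·118 + 11·44 = 64 + 1416 + 484 = 1964 px.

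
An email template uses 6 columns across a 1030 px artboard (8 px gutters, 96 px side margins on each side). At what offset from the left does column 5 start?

660 px

Subtract both margins: 1030 − 2·96 = 838 px.
6 columns + 5 gutters: 6c + 5·8 = 838.
6c = 838 − 40 = 798, so c = 133 px.
Column 5 starts at margin + 4·(column + gutter) = 96 + 4·141 = 660 px.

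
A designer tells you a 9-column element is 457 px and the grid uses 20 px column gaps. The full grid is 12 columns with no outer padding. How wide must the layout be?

9 columns + 8 column gaps: 9c + 8·20 = 457.
9c = 457 − 160 = 297, so c = 33 px.
Summing: 396 + 220 = 616 px.

616 px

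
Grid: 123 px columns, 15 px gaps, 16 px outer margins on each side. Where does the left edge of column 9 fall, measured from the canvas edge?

Each column+gutter stride is 138 px; 8 of them past the 16 px margin is 16 + 1104 = 1120 px.

1120 px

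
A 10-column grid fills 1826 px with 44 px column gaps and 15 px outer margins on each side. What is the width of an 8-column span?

1428 px

Subtract both margins: 1826 − 2·15 = 1796 px.
Subtracting 9 column gaps of 44 leaves 1400 for 10 columns, so c = 140 px.
Span of 8: 8·140 + 7·44 = 1120 + 308 = 1428 px.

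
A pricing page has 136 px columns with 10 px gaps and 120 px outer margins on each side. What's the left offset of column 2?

266 px

Before column 2: the margin + 1 column + 1 gap.
Offset = 120 + 1·(136 + 10) = 120 + 146 = 266 px.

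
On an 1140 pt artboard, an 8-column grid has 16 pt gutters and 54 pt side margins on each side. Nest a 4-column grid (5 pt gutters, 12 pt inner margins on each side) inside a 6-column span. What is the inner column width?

Subtract both margins: 1140 − 2·54 = 1032 pt.
8 columns + 7 gutters: 8c + 7·16 = 1032.
8c = 1032 − 112 = 920, so c = 115 pt.
6-column span = 6·115 + 5·16 = 770 pt.
Inner content = 770 − 2·12 = 746 pt.
746 − 3·5 = 731; ÷4 gives d = 182.75 pt.

182.75 pt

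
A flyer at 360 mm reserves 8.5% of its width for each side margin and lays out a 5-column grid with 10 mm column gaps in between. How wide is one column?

51.76 mm

Margins: 8.5% × 360 = 30.6 mm each, so content = 360 − 61.2 = 298.8 mm.
5c + 4·10 = 298.8 → 5c = 258.8 → c = 51.76 mm.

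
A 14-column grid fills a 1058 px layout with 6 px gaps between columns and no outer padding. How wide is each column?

70 px

Subtracting 13 gaps of 6 leaves 980 for 14 columns, so c = 70 px.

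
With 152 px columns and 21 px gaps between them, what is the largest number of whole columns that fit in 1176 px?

Each extra column adds 152 + 21 = 173 px.
(1176 + 21) / 173 = 6.92, so 6 columns fit.

6 columns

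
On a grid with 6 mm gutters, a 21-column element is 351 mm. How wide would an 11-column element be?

21 columns + 20 gutters: 21c + 20·6 = 351.
21c = 351 − 120 = 231, so c = 11 mm.
11-column span = 11·11 + 10·6 = 181 mm.

181 mm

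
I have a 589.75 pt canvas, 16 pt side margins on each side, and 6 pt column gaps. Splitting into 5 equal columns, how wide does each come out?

Content width = 589.75 − 2·16 = 557.75 pt.
557.75 − 4·6 = 533.75; ÷5 gives c = 106.75 pt.

106.75 pt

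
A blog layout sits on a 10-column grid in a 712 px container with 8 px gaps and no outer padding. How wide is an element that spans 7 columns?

496 px

10 columns + 9 gaps: 10c + 9·8 = 712.
10c = 712 − 72 = 640, so c = 64 px.
7 columns plus 6 gaps: 448 + 48 = 496 px.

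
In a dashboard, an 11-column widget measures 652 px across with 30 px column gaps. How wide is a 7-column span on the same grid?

11c + 10·30 = 652 → 11c = 352 → c = 32 px.
7-column span = 7·32 + 6·30 = 404 px.

404 px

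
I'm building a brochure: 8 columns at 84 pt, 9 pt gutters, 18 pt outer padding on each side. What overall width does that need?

Total width: 2·18 + 8·84 + 7·9 = 771 pt.

771 pt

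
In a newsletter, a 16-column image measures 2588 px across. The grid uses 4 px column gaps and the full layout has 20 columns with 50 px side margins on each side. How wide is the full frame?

3336 px

16c + 15·4 = 2588 → 16c = 2528 → c = 158 px.
Total width: 2·50 + 20·158 + 19·4 = 3336 px.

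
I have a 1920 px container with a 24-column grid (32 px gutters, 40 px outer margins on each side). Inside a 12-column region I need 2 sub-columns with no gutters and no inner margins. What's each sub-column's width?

Subtract both margins: 1920 − 2·40 = 1840 px.
24 columns + 23 gutters: 24c + 23·32 = 1840.
24c = 1840 − 736 = 1104, so c = 46 px.
12-column span = 12·46 + 11·32 = 904 px.
With no gutters, each column is 904/2 = 452 px.

452 px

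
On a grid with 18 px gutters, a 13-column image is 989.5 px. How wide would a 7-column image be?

13 columns + 12 gutters: 13c + 12·18 = 989.5.
13c = 989.5 − 216 = 773.5, so c = 59.5 px.
7-column span = 7·59.5 + 6·18 = 524.5 px.

524.5 px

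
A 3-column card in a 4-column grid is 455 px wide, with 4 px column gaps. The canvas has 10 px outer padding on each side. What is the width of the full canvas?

628 px

3 columns + 2 column gaps: 3c + 2·4 = 455.
3c = 455 − 8 = 447, so c = 149 px.
Adding margins, columns and gutters: 20 + 596 + 12 = 628 px.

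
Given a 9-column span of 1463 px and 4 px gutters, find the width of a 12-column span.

9c + 8·4 = 1463 → 9c = 1431 → c = 159 px.
12 columns plus 11 gutters: 1908 + 44 = 1952 px.

1952 px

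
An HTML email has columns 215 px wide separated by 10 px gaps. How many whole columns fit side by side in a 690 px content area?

3 columns

3 columns: 3·215 + 2·10 = 665 px ≤ 690.
4 columns: 890 px > 690. So 3.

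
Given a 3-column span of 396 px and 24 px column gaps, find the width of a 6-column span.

Subtracting 2 column gaps of 24 leaves 348 for 3 columns, so c = 116 px.
Span of 6: 6·116 + 5·24 = 696 + 120 = 816 px.

816 px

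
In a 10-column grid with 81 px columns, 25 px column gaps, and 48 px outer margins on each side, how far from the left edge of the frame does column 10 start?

1002 px

Column 10 starts at margin + 9·(column + gutter) = 48 + 9·106 = 1002 px.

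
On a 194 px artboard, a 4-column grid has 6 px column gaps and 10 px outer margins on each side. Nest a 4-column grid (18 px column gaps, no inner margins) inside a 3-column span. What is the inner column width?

Take off 20 px of margins, leaving 174 px.
174 − 3·6 = 156; ÷4 gives c = 39 px.
3-column span = 3·39 + 2·6 = 129 px.
4 columns + 3 column gaps: 4d + 3·18 = 129.
4d = 129 − 54 = 75, so d = 18.75 px.

18.75 px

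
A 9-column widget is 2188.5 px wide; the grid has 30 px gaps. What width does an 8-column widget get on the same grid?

9c + 8·30 = 2188.5 → 9c = 1948.5 → c = 216.5 px.
8-column span = 8·216.5 + 7·30 = 1942 px.

1942 px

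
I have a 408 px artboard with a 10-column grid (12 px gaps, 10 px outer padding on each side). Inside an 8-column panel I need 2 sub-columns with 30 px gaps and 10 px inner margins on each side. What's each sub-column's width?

Subtract both margins: 408 − 2·10 = 388 px.
10c + 9·12 = 388 → 10c = 280 → c = 28 px.
8-column span = 8·28 + 7·12 = 308 px.
Inner content = 308 − 2·10 = 288 px.
2d + 1·30 = 288 → 2d = 258 → d = 129 px.

129 px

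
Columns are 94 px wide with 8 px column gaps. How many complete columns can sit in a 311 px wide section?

3 columns: 3·94 + 2·8 = 298 px ≤ 311.
4 columns: 400 px > 311. So 3.

3 columns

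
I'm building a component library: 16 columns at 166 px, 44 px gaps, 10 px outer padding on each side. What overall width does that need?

3336 px

Adding margins, columns and gutters: 20 + 2656 + 660 = 3336 px.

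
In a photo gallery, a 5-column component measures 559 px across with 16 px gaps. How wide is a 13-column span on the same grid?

1479 px

559 − 4·16 = 495; ÷5 gives c = 99 px.
13-column span = 13·99 + 12·16 = 1479 px.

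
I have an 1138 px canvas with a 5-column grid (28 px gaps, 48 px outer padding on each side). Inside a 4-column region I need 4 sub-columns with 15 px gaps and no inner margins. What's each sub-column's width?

Subtract both margins: 1138 − 2·48 = 1042 px.
1042 − 4·28 = 930; ÷5 gives c = 186 px.
4 columns plus 3 gaps: 744 + 84 = 828 px.
828 − 3·15 = 783; ÷4 gives d = 195.75 px.

195.75 px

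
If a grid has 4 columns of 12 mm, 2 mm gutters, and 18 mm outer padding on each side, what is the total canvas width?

Adding margins, columns and gutters: 36 + 48 + 6 = 90 mm.

90 mm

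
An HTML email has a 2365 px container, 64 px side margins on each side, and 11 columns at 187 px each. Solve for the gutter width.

18 px

Inside the margins: 2365 − 128 = 2237 px.
11 columns take 11·187 = 2057 px; remaining 180 splits into 10 gutters.
g = 180 / 10 = 18 px.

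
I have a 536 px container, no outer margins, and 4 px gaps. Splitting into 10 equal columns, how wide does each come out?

50 px

536 − 9·4 = 500; ÷10 gives c = 50 px.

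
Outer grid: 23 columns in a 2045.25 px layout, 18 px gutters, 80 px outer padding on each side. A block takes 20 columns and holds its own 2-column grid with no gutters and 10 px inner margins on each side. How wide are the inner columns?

Inside the margins: 2045.25 − 160 = 1885.25 px.
23 columns + 22 gutters: 23c + 22·18 = 1885.25.
23c = 1885.25 − 396 = 1489.25, so c = 64.75 px.
20 columns plus 19 gutters: 1295 + 342 = 1637 px.
Inner content = 1637 − 2·10 = 1617 px.
1617 / 2 = 808.5 px per column.

808.5 px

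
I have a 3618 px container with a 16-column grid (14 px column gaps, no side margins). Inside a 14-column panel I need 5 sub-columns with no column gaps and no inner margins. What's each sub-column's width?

Subtracting 15 column gaps of 14 leaves 3408 for 16 columns, so c = 213 px.
14 columns plus 13 column gaps: 2982 + 182 = 3164 px.
5d = 3164 → d = 632.8 px.

632.8 px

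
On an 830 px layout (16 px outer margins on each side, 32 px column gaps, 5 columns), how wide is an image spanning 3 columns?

Subtract both margins: 830 − 2·16 = 798 px.
Subtracting 4 column gaps of 32 leaves 670 for 5 columns, so c = 134 px.
Span of 3: 3·134 + 2·32 = 402 + 64 = 466 px.

466 px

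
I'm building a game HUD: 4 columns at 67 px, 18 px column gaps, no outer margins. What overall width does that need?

Artboard = 4·67 + 3·18 = 268 + 54 = 322 px.

322 px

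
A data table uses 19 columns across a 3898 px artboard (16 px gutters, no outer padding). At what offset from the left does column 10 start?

3898 − 18·16 = 3610; ÷19 gives c = 190 px.
Each column+gutter stride is 206 px; with no margin, 9 of them is 1854 px.

1854 px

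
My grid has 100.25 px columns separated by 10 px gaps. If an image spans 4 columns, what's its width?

431 px

4 columns plus 3 gaps: 401 + 30 = 431 px.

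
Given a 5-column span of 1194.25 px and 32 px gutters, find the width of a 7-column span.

5c + 4·32 = 1194.25 → 5c = 1066.25 → c = 213.25 px.
7 columns plus 6 gutters: 1492.75 + 192 = 1684.75 px.

1684.75 px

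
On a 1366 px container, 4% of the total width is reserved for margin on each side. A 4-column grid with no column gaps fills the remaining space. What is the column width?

314.18 px

1366 × (1 − 2·4%) = 1366 × 92% = 1256.72 px for the columns.
4c = 1256.72 → c = 314.18 px.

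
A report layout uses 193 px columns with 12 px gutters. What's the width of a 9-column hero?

9-column span = 9·193 + 8·12 = 1833 px.

1833 px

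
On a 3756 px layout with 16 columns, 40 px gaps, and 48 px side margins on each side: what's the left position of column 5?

Subtract both margins: 3756 − 2·48 = 3660 px.
16 columns + 15 gaps: 16c + 15·40 = 3660.
16c = 3660 − 600 = 3060, so c = 191.25 px.
Each column+gutter stride is 231.25 px; 4 of them past the 48 px margin is 48 + 925 = 973 px.

973 px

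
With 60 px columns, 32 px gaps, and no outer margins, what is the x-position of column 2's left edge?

Before column 2: 1 column + 1 gap.
Offset = 1·(60 + 32) = 1·92 = 92 px.

92 px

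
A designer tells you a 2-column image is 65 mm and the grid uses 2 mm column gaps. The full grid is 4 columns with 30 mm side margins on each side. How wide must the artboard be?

65 − 1·2 = 63; ÷2 gives c = 31.5 mm.
Total width: 2·30 + 4·31.5 + 3·2 = 192 mm.

192 mm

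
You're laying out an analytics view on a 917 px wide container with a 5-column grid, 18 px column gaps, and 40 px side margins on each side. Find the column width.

Subtract both margins: 917 − 2·40 = 837 px.
837 − 4·18 = 765; ÷5 gives c = 153 px.

153 px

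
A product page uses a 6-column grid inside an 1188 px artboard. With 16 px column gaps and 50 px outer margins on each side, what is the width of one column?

168 px

Subtract both margins: 1188 − 2·50 = 1088 px.
6 columns + 5 column gaps: 6c + 5·16 = 1088.
6c = 1088 − 80 = 1008, so c = 168 px.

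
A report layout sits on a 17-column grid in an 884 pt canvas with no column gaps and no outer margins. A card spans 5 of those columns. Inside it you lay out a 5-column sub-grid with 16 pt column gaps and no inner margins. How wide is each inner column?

39.2 pt

884 / 17 = 52 pt per column.
5-column span = 5·52 = 260 pt.
Subtracting 4 column gaps of 16 leaves 196 for 5 columns, so d = 39.2 pt.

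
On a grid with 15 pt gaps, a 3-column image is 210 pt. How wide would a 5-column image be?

360 pt

Subtracting 2 gaps of 15 leaves 180 for 3 columns, so c = 60 pt.
5 columns plus 4 gaps: 300 + 60 = 360 pt.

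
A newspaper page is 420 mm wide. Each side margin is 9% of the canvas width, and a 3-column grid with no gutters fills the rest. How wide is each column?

420 × (1 − 2·9%) = 420 × 82% = 344.4 mm for the columns.
With no gutters, each column is 344.4/3 = 114.8 mm.

114.8 mm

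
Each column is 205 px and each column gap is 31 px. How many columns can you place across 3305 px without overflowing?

14 columns

14 columns: 14·205 + 13·31 = 3273 px ≤ 3305.
15 columns: 3509 px > 3305. So 14.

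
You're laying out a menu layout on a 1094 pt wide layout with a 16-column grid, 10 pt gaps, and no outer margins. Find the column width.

1094 − 15·10 = 944; ÷16 gives c = 59 pt.

59 pt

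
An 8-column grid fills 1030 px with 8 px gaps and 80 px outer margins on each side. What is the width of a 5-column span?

Content width = 1030 − 2·80 = 870 px.
Subtracting 7 gaps of 8 leaves 814 for 8 columns, so c = 101.75 px.
5-column span = 5·101.75 + 4·8 = 540.75 px.

540.75 px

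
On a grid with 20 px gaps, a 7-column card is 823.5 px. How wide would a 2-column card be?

7c + 6·20 = 823.5 → 7c = 703.5 → c = 100.5 px.
2-column span = 2·100.5 + 1·20 = 221 px.

221 px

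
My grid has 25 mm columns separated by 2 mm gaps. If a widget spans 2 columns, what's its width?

2 columns plus 1 gap: 50 + 2 = 52 mm.

52 mm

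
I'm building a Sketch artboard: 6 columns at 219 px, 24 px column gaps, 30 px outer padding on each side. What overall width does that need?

Total width: 2·30 + 6·219 + 5·24 = 1494 px.

1494 px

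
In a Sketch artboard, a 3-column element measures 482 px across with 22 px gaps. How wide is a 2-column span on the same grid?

3c + 2·22 = 482 → 3c = 438 → c = 146 px.
2 columns plus 1 gap: 292 + 22 = 314 px.

314 px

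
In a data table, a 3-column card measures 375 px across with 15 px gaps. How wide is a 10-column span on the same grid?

375 − 2·15 = 345; ÷3 gives c = 115 px.
10 columns plus 9 gaps: 1150 + 135 = 1285 px.

1285 px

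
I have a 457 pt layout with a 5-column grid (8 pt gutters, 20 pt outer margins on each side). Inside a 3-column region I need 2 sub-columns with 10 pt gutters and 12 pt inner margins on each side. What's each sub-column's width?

106.5 pt

Take off 40 pt of margins, leaving 417 pt.
5 columns + 4 gutters: 5c + 4·8 = 417.
5c = 417 − 32 = 385, so c = 77 pt.
Span of 3: 3·77 + 2·8 = 231 + 16 = 247 pt.
Inner content = 247 − 2·12 = 223 pt.
Subtracting 1 gutter of 10 leaves 213 for 2 columns, so d = 106.5 pt.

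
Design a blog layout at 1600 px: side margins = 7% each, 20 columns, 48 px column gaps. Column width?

23.2 px

1600 × (1 − 2·7%) = 1600 × 86% = 1376 px for the columns.
20 columns + 19 column gaps: 20c + 19·48 = 1376.
20c = 1376 − 912 = 464, so c = 23.2 px.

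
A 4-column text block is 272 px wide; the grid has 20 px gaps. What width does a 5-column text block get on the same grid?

4 columns + 3 gaps: 4c + 3·20 = 272.
4c = 272 − 60 = 212, so c = 53 px.
5 columns plus 4 gaps: 265 + 80 = 345 px.

345 px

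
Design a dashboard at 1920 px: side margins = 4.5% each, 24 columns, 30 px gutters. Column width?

44.05 px

1920 × (1 − 2·4.5%) = 1920 × 91% = 1747.2 px for the columns.
1747.2 − 23·30 = 1057.2; ÷24 gives c = 44.05 px.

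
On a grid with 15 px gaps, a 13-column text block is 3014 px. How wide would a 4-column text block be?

Subtracting 12 gaps of 15 leaves 2834 for 13 columns, so c = 218 px.
4 columns plus 3 gaps: 872 + 45 = 917 px.

917 px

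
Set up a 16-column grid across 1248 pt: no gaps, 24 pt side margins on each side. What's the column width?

75 pt

Take off 48 pt of margins, leaving 1200 pt.
16c = 1200 → c = 75 pt.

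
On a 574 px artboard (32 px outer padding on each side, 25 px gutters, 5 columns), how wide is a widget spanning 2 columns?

Content width = 574 − 2·32 = 510 px.
510 − 4·25 = 410; ÷5 gives c = 82 px.
2 columns plus 1 gutter: 164 + 25 = 189 px.

189 px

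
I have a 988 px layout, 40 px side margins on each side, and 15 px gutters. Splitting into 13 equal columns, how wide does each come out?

56 px

Content width = 988 − 2·40 = 908 px.
Subtracting 12 gutters of 15 leaves 728 for 13 columns, so c = 56 px.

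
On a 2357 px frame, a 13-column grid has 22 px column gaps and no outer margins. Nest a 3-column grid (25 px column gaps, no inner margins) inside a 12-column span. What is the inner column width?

13c + 12·22 = 2357 → 13c = 2093 → c = 161 px.
12-column span = 12·161 + 11·22 = 2174 px.
2174 − 2·25 = 2124; ÷3 gives d = 708 px.

708 px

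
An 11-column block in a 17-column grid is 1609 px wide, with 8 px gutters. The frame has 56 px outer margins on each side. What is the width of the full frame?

Subtracting 10 gutters of 8 leaves 1529 for 11 columns, so c = 139 px.
Adding margins, columns and gutters: 112 + 2363 + 128 = 2603 px.

2603 px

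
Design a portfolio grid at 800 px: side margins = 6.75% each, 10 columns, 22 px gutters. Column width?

49.4 px

Each margin = 6.75% of 800 = 54 px; content = 800 − 2·54 = 692 px.
10c + 9·22 = 692 → 10c = 494 → c = 49.4 px.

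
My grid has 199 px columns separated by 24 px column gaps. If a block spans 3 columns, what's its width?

3-column span = 3·199 + 2·24 = 645 px.

645 px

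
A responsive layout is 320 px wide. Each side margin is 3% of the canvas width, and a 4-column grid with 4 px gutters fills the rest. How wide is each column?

72.2 px

Each margin = 3% of 320 = 9.6 px; content = 320 − 2·9.6 = 300.8 px.
4 columns + 3 gutters: 4c + 3·4 = 300.8.
4c = 300.8 − 12 = 288.8, so c = 72.2 px.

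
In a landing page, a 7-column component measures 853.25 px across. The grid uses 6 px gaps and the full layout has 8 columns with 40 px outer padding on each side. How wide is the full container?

1056 px

7c + 6·6 = 853.25 → 7c = 817.25 → c = 116.75 px.
Container = 2·40 + 8·116.75 + 7·6 = 80 + 934 + 42 = 1056 px.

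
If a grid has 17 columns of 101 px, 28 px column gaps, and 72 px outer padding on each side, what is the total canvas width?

Canvas = 2·72 + 17·101 + 16·28 = 144 + 1717 + 448 = 2309 px.

2309 px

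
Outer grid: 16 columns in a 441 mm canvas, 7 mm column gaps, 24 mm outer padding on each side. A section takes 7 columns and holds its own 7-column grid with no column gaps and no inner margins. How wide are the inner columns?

24 mm

Outer content = 441 − 2·24 = 393 mm.
393 − 15·7 = 288; ÷16 gives c = 18 mm.
7 columns plus 6 column gaps: 126 + 42 = 168 mm.
7d = 168 → d = 24 mm.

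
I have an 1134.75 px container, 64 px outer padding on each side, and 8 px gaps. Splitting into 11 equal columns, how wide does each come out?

Inside the margins: 1134.75 − 128 = 1006.75 px.
Subtracting 10 gaps of 8 leaves 926.75 for 11 columns, so c = 84.25 px.

84.25 px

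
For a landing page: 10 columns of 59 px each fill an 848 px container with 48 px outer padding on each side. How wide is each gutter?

18 px

Take off 96 px of margins, leaving 752 px.
10 columns take 10·59 = 590 px; remaining 162 splits into 9 gutters.
g = 162 / 9 = 18 px.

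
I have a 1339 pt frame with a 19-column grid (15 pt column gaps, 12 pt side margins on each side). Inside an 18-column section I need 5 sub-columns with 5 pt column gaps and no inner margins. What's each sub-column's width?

245 pt

Outer content = 1339 − 2·12 = 1315 pt.
1315 − 18·15 = 1045; ÷19 gives c = 55 pt.
Span of 18: 18·55 + 17·15 = 990 + 255 = 1245 pt.
1245 − 4·5 = 1225; ÷5 gives d = 245 pt.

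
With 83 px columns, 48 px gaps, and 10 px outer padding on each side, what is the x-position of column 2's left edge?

141 px

Before column 2: the margin + 1 column + 1 gap.
Offset = 10 + 1·(83 + 48) = 10 + 131 = 141 px.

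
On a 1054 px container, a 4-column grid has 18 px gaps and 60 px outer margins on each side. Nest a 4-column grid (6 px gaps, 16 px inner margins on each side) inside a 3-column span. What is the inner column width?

161.5 px

Take off 120 px of margins, leaving 934 px.
Subtracting 3 gaps of 18 leaves 880 for 4 columns, so c = 220 px.
3 columns plus 2 gaps: 660 + 36 = 696 px.
Inner content = 696 − 2·16 = 664 px.
Subtracting 3 gaps of 6 leaves 646 for 4 columns, so d = 161.5 px.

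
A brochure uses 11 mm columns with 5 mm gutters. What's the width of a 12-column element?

12-column span = 12·11 + 11·5 = 187 mm.

187 mm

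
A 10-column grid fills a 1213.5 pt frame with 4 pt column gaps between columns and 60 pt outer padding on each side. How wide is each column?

Take off 120 pt of margins, leaving 1093.5 pt.
10c + 9·4 = 1093.5 → 10c = 1057.5 → c = 105.75 pt.

105.75 pt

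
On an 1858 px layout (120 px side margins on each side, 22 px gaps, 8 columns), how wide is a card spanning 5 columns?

1003 px

Take off 240 px of margins, leaving 1618 px.
8 columns + 7 gaps: 8c + 7·22 = 1618.
8c = 1618 − 154 = 1464, so c = 183 px.
5 columns plus 4 gaps: 915 + 88 = 1003 px.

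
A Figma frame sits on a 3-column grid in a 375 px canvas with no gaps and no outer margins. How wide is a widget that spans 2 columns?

250 px

375 / 3 = 125 px per column.
With no gaps, 2 columns span 2·125 = 250 px.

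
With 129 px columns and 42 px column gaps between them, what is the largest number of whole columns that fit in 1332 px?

8 columns

8 columns: 8·129 + 7·42 = 1326 px ≤ 1332.
9 columns: 1497 px > 1332. So 8.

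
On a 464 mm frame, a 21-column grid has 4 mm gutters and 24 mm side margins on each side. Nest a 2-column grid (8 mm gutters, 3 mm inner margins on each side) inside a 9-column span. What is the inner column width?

Take off 48 mm of margins, leaving 416 mm.
21c + 20·4 = 416 → 21c = 336 → c = 16 mm.
9 columns plus 8 gutters: 144 + 32 = 176 mm.
Inner content = 176 − 2·3 = 170 mm.
Subtracting 1 gutter of 8 leaves 162 for 2 columns, so d = 81 mm.

81 mm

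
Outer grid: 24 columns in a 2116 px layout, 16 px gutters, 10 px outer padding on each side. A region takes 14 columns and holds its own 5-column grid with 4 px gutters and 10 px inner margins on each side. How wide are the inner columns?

236 px

Outer content = 2116 − 2·10 = 2096 px.
2096 − 23·16 = 1728; ÷24 gives c = 72 px.
14-column span = 14·72 + 13·16 = 1216 px.
Inner content = 1216 − 2·10 = 1196 px.
5d + 4·4 = 1196 → 5d = 1180 → d = 236 px.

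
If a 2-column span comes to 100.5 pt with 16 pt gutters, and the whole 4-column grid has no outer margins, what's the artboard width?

217 pt

100.5 − 1·16 = 84.5; ÷2 gives c = 42.25 pt.
Artboard = 4·42.25 + 3·16 = 169 + 48 = 217 pt.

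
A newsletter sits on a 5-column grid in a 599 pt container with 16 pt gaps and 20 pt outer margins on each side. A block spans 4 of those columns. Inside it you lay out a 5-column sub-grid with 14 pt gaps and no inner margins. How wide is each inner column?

Inside the margins: 599 − 40 = 559 pt.
5c + 4·16 = 559 → 5c = 495 → c = 99 pt.
Span of 4: 4·99 + 3·16 = 396 + 48 = 444 pt.
444 − 4·14 = 388; ÷5 gives d = 77.6 pt.

77.6 pt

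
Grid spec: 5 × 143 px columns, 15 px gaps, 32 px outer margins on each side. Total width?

Adding margins, columns and gutters: 64 + 715 + 60 = 839 px.

839 px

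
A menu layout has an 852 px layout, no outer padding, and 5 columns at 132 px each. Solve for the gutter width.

5 columns take 5·132 = 660 px; remaining 192 splits into 4 gutters.
g = 192 / 4 = 48 px.

48 px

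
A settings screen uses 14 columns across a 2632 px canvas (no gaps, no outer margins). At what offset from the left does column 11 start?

1880 px

2632 / 14 = 188 px per column.
Before column 11: 10 columns + 10 gaps.
Offset = 10·(188 + 0) = 10·188 = 1880 px.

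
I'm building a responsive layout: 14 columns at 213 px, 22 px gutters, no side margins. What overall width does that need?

3268 px

Total width: 14·213 + 13·22 = 3268 px.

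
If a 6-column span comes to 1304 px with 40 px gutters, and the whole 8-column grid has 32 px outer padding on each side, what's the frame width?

6c + 5·40 = 1304 → 6c = 1104 → c = 184 px.
Frame = 2·32 + 8·184 + 7·40 = 64 + 1472 + 280 = 1816 px.

1816 px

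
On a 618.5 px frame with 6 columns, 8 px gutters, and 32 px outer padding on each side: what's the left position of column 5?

407 px

Subtract both margins: 618.5 − 2·32 = 554.5 px.
6 columns + 5 gutters: 6c + 5·8 = 554.5.
6c = 554.5 − 40 = 514.5, so c = 85.75 px.
Before column 5: the margin + 4 columns + 4 gutters.
Offset = 32 + 4·(85.75 + 8) = 32 + 375 = 407 px.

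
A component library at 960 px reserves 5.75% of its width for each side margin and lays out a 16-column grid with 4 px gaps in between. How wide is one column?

960 × (1 − 2·5.75%) = 960 × 88.5% = 849.6 px for the columns.
849.6 − 15·4 = 789.6; ÷16 gives c = 49.35 px.

49.35 px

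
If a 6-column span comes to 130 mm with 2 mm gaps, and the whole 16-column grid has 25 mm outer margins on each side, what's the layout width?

6c + 5·2 = 130 → 6c = 120 → c = 20 mm.
Adding margins, columns and gutters: 50 + 320 + 30 = 400 mm.

400 mm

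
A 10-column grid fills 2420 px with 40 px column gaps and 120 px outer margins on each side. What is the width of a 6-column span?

1292 px

Subtract both margins: 2420 − 2·120 = 2180 px.
2180 − 9·40 = 1820; ÷10 gives c = 182 px.
Span of 6: 6·182 + 5·40 = 1092 + 200 = 1292 px.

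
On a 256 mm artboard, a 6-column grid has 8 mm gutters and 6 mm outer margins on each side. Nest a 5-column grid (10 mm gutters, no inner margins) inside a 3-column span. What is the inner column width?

15.6 mm

Inside the margins: 256 − 12 = 244 mm.
Subtracting 5 gutters of 8 leaves 204 for 6 columns, so c = 34 mm.
Span of 3: 3·34 + 2·8 = 102 + 16 = 118 mm.
Subtracting 4 gutters of 10 leaves 78 for 5 columns, so d = 15.6 mm.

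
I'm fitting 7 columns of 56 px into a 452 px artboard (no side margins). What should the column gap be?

10 px

Columns use 392 px, leaving 60 px across 6 column gaps = 10 px each.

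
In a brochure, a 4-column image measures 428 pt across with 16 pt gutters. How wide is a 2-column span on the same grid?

206 pt

428 − 3·16 = 380; ÷4 gives c = 95 pt.
Span of 2: 2·95 + 1·16 = 190 + 16 = 206 pt.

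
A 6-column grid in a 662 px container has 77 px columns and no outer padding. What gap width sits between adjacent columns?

40 px

Columns use 462 px, leaving 200 px across 5 gaps = 40 px each.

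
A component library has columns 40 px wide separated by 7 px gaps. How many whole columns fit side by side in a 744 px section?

k columns need k·40 + (k−1)·7 = k·47 − 7.
k·47 − 7 ≤ 744 → k ≤ 751 / 47 ≈ 15.98, so k = 15.

15 columns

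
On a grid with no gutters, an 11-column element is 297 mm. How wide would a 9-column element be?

243 mm

With no gutters, each column is 297/11 = 27 mm.
9-column span = 9·27 = 243 mm.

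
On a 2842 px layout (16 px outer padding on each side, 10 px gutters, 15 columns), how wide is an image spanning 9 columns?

1682 px

Take off 32 px of margins, leaving 2810 px.
15 columns + 14 gutters: 15c + 14·10 = 2810.
15c = 2810 − 140 = 2670, so c = 178 px.
9 columns plus 8 gutters: 1602 + 80 = 1682 px.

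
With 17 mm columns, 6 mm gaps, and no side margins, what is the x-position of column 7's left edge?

138 mm

Before column 7: 6 columns + 6 gaps.
Offset = 6·(17 + 6) = 6·23 = 138 mm.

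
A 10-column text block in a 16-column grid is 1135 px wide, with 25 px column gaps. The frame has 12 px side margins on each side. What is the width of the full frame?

10 columns + 9 column gaps: 10c + 9·25 = 1135.
10c = 1135 − 225 = 910, so c = 91 px.
Adding margins, columns and gutters: 24 + 1456 + 375 = 1855 px.

1855 px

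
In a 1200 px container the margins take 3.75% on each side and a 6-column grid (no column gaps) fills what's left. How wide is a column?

185 px

1200 × (1 − 2·3.75%) = 1200 × 92.5% = 1110 px for the columns.
6c = 1110 → c = 185 px.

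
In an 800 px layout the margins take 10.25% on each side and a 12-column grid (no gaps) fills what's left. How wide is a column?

800 × (1 − 2·10.25%) = 800 × 79.5% = 636 px for the columns.
With no gaps, each column is 636/12 = 53 px.

53 px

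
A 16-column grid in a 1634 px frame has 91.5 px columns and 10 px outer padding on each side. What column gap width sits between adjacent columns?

Content width = 1634 − 2·10 = 1614 px.
Columns use 1464 px, leaving 150 px across 15 column gaps = 10 px each.

10 px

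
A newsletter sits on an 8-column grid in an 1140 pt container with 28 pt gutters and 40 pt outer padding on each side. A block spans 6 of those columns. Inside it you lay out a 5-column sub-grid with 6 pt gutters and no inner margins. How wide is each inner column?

Subtract both margins: 1140 − 2·40 = 1060 pt.
1060 − 7·28 = 864; ÷8 gives c = 108 pt.
6 columns plus 5 gutters: 648 + 140 = 788 pt.
5d + 4·6 = 788 → 5d = 764 → d = 152.8 pt.

152.8 pt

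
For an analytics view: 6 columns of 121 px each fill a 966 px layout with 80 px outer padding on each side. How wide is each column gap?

16 px

Content width = 966 − 2·80 = 806 px.
Columns use 726 px, leaving 80 px across 5 column gaps = 16 px each.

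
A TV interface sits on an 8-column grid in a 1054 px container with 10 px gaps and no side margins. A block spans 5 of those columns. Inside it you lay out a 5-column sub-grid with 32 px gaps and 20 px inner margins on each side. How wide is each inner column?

8c + 7·10 = 1054 → 8c = 984 → c = 123 px.
5 columns plus 4 gaps: 615 + 40 = 655 px.
Inner content = 655 − 2·20 = 615 px.
Subtracting 4 gaps of 32 leaves 487 for 5 columns, so d = 97.4 px.

97.4 px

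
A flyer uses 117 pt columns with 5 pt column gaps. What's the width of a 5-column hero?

605 pt

Span of 5: 5·117 + 4·5 = 585 + 20 = 605 pt.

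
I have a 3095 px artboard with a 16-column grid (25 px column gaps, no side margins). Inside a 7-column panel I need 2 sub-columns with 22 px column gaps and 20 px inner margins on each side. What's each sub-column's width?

3095 − 15·25 = 2720; ÷16 gives c = 170 px.
7-column span = 7·170 + 6·25 = 1340 px.
Inner content = 1340 − 2·20 = 1300 px.
1300 − 1·22 = 1278; ÷2 gives d = 639 px.

639 px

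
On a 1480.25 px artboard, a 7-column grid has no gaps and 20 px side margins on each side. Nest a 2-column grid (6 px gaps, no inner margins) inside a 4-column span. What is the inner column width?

Inside the margins: 1480.25 − 40 = 1440.25 px.
7c = 1440.25 → c = 205.75 px.
With no gaps, 4 columns span 4·205.75 = 823 px.
823 − 1·6 = 817; ÷2 gives d = 408.5 px.

408.5 px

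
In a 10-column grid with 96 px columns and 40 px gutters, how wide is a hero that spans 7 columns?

912 px

7 columns plus 6 gutters: 672 + 240 = 912 px.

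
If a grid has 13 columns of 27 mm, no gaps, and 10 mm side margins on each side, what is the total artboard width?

Artboard = 2·10 + 13·27 = 20 + 351 = 371 mm.

371 mm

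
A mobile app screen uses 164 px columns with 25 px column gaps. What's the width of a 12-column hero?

2243 px

Span of 12: 12·164 + 11·25 = 1968 + 275 = 2243 px.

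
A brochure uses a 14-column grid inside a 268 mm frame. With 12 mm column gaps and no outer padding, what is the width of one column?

8 mm

14 columns + 13 column gaps: 14c + 13·12 = 268.
14c = 268 − 156 = 112, so c = 8 mm.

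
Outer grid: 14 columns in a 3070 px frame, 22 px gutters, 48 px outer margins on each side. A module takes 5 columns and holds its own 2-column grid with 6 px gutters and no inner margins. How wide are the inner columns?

Take off 96 px of margins, leaving 2974 px.
14c + 13·22 = 2974 → 14c = 2688 → c = 192 px.
5 columns plus 4 gutters: 960 + 88 = 1048 px.
2d + 1·6 = 1048 → 2d = 1042 → d = 521 px.

521 px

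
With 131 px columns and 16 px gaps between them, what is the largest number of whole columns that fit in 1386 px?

Each extra column adds 131 + 16 = 147 px.
(1386 + 16) / 147 = 9.54, so 9 columns fit.

9 columns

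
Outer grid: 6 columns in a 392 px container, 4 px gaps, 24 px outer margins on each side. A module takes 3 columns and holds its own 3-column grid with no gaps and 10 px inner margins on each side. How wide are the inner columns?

Take off 48 px of margins, leaving 344 px.
344 − 5·4 = 324; ÷6 gives c = 54 px.
3-column span = 3·54 + 2·4 = 170 px.
Inner content = 170 − 2·10 = 150 px.
150 / 3 = 50 px per column.

50 px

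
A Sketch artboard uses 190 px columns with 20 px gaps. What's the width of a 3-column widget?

3 columns plus 2 gaps: 570 + 40 = 610 px.

610 px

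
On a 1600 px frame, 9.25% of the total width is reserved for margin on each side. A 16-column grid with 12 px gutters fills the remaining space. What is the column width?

70.25 px

Each margin = 9.25% of 1600 = 148 px; content = 1600 − 2·148 = 1304 px.
1304 − 15·12 = 1124; ÷16 gives c = 70.25 px.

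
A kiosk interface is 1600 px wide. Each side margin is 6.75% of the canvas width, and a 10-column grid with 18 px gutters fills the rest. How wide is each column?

Margins: 6.75% × 1600 = 108 px each, so content = 1600 − 216 = 1384 px.
10 columns + 9 gutters: 10c + 9·18 = 1384.
10c = 1384 − 162 = 1222, so c = 122.2 px.

122.2 px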